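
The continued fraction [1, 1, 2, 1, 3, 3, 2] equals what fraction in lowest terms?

Using pₖ = aₖpₖ₋₁ + pₖ₋₂ and qₖ = aₖqₖ₋₁ + qₖ₋₂:
  k=0: a=1, p=1, q=1
  k=1: a=1, p=2, q=1
  k=2: a=2, p=5, q=3
  k=3: a=1, p=7, q=4
  k=4: a=3, p=26, q=15
  k=5: a=3, p=85, q=49
  k=6: a=2, p=196, q=113

196/113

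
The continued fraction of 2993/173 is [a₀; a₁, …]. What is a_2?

2993 = 17·173 + 52   →  a_0 = 17
173 = 3·52 + 17   →  a_1 = 3
52 = 3·17 + 1   →  a_2 = 3

3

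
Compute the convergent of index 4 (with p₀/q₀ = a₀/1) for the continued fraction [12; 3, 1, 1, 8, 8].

Using pₖ = aₖpₖ₋₁ + pₖ₋₂, qₖ = aₖqₖ₋₁ + qₖ₋₂ (with p₋₁=1, p₋₂=0, q₋₁=0, q₋₂=1):
  k=0: a=12, p=12, q=1
  k=1: a=3, p=37, q=3
  k=2: a=1, p=49, q=4
  k=3: a=1, p=86, q=7
  k=4: a=8, p=737, q=60

737/60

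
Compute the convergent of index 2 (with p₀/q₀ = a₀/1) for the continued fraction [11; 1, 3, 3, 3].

Using pₖ = aₖpₖ₋₁ + pₖ₋₂, qₖ = aₖqₖ₋₁ + qₖ₋₂ (with p₋₁=1, p₋₂=0, q₋₁=0, q₋₂=1):
  k=0: a=11, p=11, q=1
  k=1: a=1, p=12, q=1
  k=2: a=3, p=47, q=4

47/4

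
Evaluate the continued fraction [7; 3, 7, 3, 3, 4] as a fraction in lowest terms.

7209/985

Using pₖ = aₖpₖ₋₁ + pₖ₋₂ and qₖ = aₖqₖ₋₁ + qₖ₋₂:
  k=0: a=7, p=7, q=1
  k=1: a=3, p=22, q=3
  k=2: a=7, p=161, q=22
  k=3: a=3, p=505, q=69
  k=4: a=3, p=1676, q=229
  k=5: a=4, p=7209, q=985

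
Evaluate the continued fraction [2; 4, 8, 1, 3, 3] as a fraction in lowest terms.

Using pₖ = aₖpₖ₋₁ + pₖ₋₂ and qₖ = aₖqₖ₋₁ + qₖ₋₂:
  k=0: a=2, p=2, q=1
  k=1: a=4, p=9, q=4
  k=2: a=8, p=74, q=33
  k=3: a=1, p=83, q=37
  k=4: a=3, p=323, q=144
  k=5: a=3, p=1052, q=469

1052/469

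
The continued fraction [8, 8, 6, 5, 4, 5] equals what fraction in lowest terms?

45145/5558

Fold from the inside: start with 5/1.
  4 + 1/5 = 21/5
  5 + 5/21 = 110/21
  6 + 21/110 = 681/110
  8 + 110/681 = 5558/681
  8 + 681/5558 = 45145/5558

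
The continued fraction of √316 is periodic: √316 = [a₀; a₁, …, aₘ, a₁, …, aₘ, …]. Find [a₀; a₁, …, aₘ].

[17; 1, 3, 2, 8, 2, 3, 1, 34]

a₀ = ⌊√316⌋ = 17.
With m₀=0, d₀=1 and mₖ₊₁ = dₖaₖ − mₖ, dₖ₊₁ = (n − mₖ₊₁²)/dₖ, aₖ₊₁ = ⌊(a₀+mₖ₊₁)/dₖ₊₁⌋:
  k=1: m=17, d=27, a=1
  k=2: m=10, d=8, a=3
  k=3: m=14, d=15, a=2
  k=4: m=16, d=4, a=8
  k=5: m=16, d=15, a=2
  k=6: m=14, d=8, a=3
  k=7: m=10, d=27, a=1
  k=8: m=17, d=1, a=34
d=1 and a=2a₀=34 at k=8, so the next step gives (m, d) = (17, 27) again — its k=1 value — and the period has length 8.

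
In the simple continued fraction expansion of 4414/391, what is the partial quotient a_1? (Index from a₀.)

3

4414 = 11·391 + 113   →  a_0 = 11
391 = 3·113 + 52   →  a_1 = 3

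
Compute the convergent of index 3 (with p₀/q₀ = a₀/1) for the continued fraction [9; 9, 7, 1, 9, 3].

665/73

Using pₖ = aₖpₖ₋₁ + pₖ₋₂, qₖ = aₖqₖ₋₁ + qₖ₋₂ (with p₋₁=1, p₋₂=0, q₋₁=0, q₋₂=1):
  k=0: a=9, p=9, q=1
  k=1: a=9, p=82, q=9
  k=2: a=7, p=583, q=64
  k=3: a=1, p=665, q=73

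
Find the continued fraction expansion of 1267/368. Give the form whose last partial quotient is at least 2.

1267 = 3×368 + 163
368 = 2×163 + 42
163 = 3×42 + 37
42 = 1×37 + 5
37 = 7×5 + 2
5 = 2×2 + 1
2 = 2×1 + 0  (stop)
So 1267/368 = [3; 2, 3, 1, 7, 2, 2].

[3; 2, 3, 1, 7, 2, 2]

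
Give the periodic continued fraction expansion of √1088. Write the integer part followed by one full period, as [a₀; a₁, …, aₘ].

a₀ = ⌊√1088⌋ = 32.
With m₀=0, d₀=1 and mₖ₊₁ = dₖaₖ − mₖ, dₖ₊₁ = (n − mₖ₊₁²)/dₖ, aₖ₊₁ = ⌊(a₀+mₖ₊₁)/dₖ₊₁⌋:
  k=1: m=32, d=64, a=1
  k=2: m=32, d=1, a=64
d=1 and a=2a₀=64 at k=2, so the next step gives (m, d) = (32, 64) again — its k=1 value — and the period has length 2.

[32; 1, 64]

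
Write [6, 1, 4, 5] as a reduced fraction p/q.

177/26

Fold from the inside: start with 5/1.
  4 + 1/5 = 21/5
  1 + 5/21 = 26/21
  6 + 21/26 = 177/26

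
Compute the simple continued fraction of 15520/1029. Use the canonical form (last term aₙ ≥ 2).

[15; 12, 9, 2, 4]

15520 = 15*1029 + 85
1029 = 12*85 + 9
85 = 9*9 + 4
9 = 2*4 + 1
4 = 4*1 + 0  (stop)
So 15520/1029 = [15; 12, 9, 2, 4].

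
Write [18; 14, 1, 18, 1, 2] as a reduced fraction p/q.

15935/882

Using pₖ = aₖpₖ₋₁ + pₖ₋₂ and qₖ = aₖqₖ₋₁ + qₖ₋₂:
  k=0: a=18, p=18, q=1
  k=1: a=14, p=253, q=14
  k=2: a=1, p=271, q=15
  k=3: a=18, p=5131, q=284
  k=4: a=1, p=5402, q=299
  k=5: a=2, p=15935, q=882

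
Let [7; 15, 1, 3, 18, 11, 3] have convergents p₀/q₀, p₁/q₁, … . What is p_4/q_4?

Using pₖ = aₖpₖ₋₁ + pₖ₋₂, qₖ = aₖqₖ₋₁ + qₖ₋₂ (with p₋₁=1, p₋₂=0, q₋₁=0, q₋₂=1):
  k=0: a=7, p=7, q=1
  k=1: a=15, p=106, q=15
  k=2: a=1, p=113, q=16
  k=3: a=3, p=445, q=63
  k=4: a=18, p=8123, q=1150

8123/1150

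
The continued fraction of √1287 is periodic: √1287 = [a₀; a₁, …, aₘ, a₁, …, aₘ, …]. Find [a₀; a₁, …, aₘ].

[35; 1, 6, 1, 70]

a₀ = ⌊√1287⌋ = 35.
With m₀=0, d₀=1 and mₖ₊₁ = dₖaₖ − mₖ, dₖ₊₁ = (n − mₖ₊₁²)/dₖ, aₖ₊₁ = ⌊(a₀+mₖ₊₁)/dₖ₊₁⌋:
  k=1: m=35, d=62, a=1
  k=2: m=27, d=9, a=6
  k=3: m=27, d=62, a=1
  k=4: m=35, d=1, a=70
d=1 and a=2a₀=70 at k=4, so the next step gives (m, d) = (35, 62) again — its k=1 value — and the period has length 4.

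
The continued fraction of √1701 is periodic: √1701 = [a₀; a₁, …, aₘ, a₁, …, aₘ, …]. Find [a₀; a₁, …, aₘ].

a₀ = ⌊√1701⌋ = 41.
With m₀=0, d₀=1 and mₖ₊₁ = dₖaₖ − mₖ, dₖ₊₁ = (n − mₖ₊₁²)/dₖ, aₖ₊₁ = ⌊(a₀+mₖ₊₁)/dₖ₊₁⌋:
  k=1: m=41, d=20, a=4
  k=2: m=39, d=9, a=8
  k=3: m=33, d=68, a=1
  k=4: m=35, d=7, a=10
  k=5: m=35, d=68, a=1
  k=6: m=33, d=9, a=8
  k=7: m=39, d=20, a=4
  k=8: m=41, d=1, a=82
d=1 and a=2a₀=82 at k=8, so the next step gives (m, d) = (41, 20) again — its k=1 value — and the period has length 8.

[41; 4, 8, 1, 10, 1, 8, 4, 82]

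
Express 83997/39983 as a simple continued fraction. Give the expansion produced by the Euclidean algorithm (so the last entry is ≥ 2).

[2; 9, 1, 11, 3, 17, 1, 5]

83997 = 2×39983 + 4031
39983 = 9×4031 + 3704
4031 = 1×3704 + 327
3704 = 11×327 + 107
327 = 3×107 + 6
107 = 17×6 + 5
6 = 1×5 + 1
5 = 5×1 + 0  (stop)
So 83997/39983 = [2; 9, 1, 11, 3, 17, 1, 5].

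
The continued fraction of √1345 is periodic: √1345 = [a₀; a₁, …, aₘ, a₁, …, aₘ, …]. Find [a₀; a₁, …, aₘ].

[36; 1, 2, 14, 2, 1, 72]

a₀ = ⌊√1345⌋ = 36.
With m₀=0, d₀=1 and mₖ₊₁ = dₖaₖ − mₖ, dₖ₊₁ = (n − mₖ₊₁²)/dₖ, aₖ₊₁ = ⌊(a₀+mₖ₊₁)/dₖ₊₁⌋:
  k=1: m=36, d=49, a=1
  k=2: m=13, d=24, a=2
  k=3: m=35, d=5, a=14
  k=4: m=35, d=24, a=2
  k=5: m=13, d=49, a=1
  k=6: m=36, d=1, a=72
d=1 and a=2a₀=72 at k=6, so the next step gives (m, d) = (36, 49) again — its k=1 value — and the period has length 6.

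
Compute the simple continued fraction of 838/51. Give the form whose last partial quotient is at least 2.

[16; 2, 3, 7]

838 = 16×51 + 22
51 = 2×22 + 7
22 = 3×7 + 1
7 = 7×1 + 0  (stop)
So 838/51 = [16; 2, 3, 7].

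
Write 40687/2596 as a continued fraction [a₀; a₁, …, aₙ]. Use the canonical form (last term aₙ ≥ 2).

40687 = 15·2596 + 1747
2596 = 1·1747 + 849
1747 = 2·849 + 49
849 = 17·49 + 16
49 = 3·16 + 1
16 = 16·1 + 0  (stop)
So 40687/2596 = [15; 1, 2, 17, 3, 16].

[15; 1, 2, 17, 3, 16]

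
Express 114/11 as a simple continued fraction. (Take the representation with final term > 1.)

114 = 10*11 + 4
11 = 2*4 + 3
4 = 1*3 + 1
3 = 3*1 + 0  (stop)
So 114/11 = [10; 2, 1, 3].

[10; 2, 1, 3]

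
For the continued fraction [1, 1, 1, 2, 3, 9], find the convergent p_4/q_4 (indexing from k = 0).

27/17

Using pₖ = aₖpₖ₋₁ + pₖ₋₂, qₖ = aₖqₖ₋₁ + qₖ₋₂ (with p₋₁=1, p₋₂=0, q₋₁=0, q₋₂=1):
  k=0: a=1, p=1, q=1
  k=1: a=1, p=2, q=1
  k=2: a=1, p=3, q=2
  k=3: a=2, p=8, q=5
  k=4: a=3, p=27, q=17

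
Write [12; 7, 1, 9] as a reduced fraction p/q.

Using pₖ = aₖpₖ₋₁ + pₖ₋₂ and qₖ = aₖqₖ₋₁ + qₖ₋₂:
  k=0: a=12, p=12, q=1
  k=1: a=7, p=85, q=7
  k=2: a=1, p=97, q=8
  k=3: a=9, p=958, q=79

958/79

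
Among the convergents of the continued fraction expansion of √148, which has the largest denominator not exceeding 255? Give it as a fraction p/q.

√148 = [12; 6, 24, …] (period length 2).
Convergents:
  p_0/q_0 = 12/1
  p_1/q_1 = 73/6
  p_2/q_2 = 1764/145
  p_3/q_3 = 10657/876
q_2 = 145 ≤ 255 < 876 = q_3, so the answer is 1764/145.

1764/145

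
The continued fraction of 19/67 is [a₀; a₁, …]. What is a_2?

19 = 0·67 + 19   →  a_0 = 0
67 = 3·19 + 10   →  a_1 = 3
19 = 1·10 + 9   →  a_2 = 1

1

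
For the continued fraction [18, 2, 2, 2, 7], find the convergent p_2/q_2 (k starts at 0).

Using pₖ = aₖpₖ₋₁ + pₖ₋₂, qₖ = aₖqₖ₋₁ + qₖ₋₂ (with p₋₁=1, p₋₂=0, q₋₁=0, q₋₂=1):
  k=0: a=18, p=18, q=1
  k=1: a=2, p=37, q=2
  k=2: a=2, p=92, q=5

92/5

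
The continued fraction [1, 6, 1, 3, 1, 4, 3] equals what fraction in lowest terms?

Fold from the inside: start with 3/1.
  4 + 1/3 = 13/3
  1 + 3/13 = 16/13
  3 + 13/16 = 61/16
  1 + 16/61 = 77/61
  6 + 61/77 = 523/77
  1 + 77/523 = 600/523

600/523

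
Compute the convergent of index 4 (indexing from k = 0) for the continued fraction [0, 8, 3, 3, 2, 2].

Using pₖ = aₖpₖ₋₁ + pₖ₋₂, qₖ = aₖqₖ₋₁ + qₖ₋₂ (with p₋₁=1, p₋₂=0, q₋₁=0, q₋₂=1):
  k=0: a=0, p=0, q=1
  k=1: a=8, p=1, q=8
  k=2: a=3, p=3, q=25
  k=3: a=3, p=10, q=83
  k=4: a=2, p=23, q=191

23/191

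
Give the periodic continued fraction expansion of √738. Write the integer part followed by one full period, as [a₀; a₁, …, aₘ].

[27; 6, 54]

a₀ = ⌊√738⌋ = 27.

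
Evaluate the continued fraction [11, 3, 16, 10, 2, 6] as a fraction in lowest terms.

75922/6703

Fold from the inside: start with 6/1.
  2 + 1/6 = 13/6
  10 + 6/13 = 136/13
  16 + 13/136 = 2189/136
  3 + 136/2189 = 6703/2189
  11 + 2189/6703 = 75922/6703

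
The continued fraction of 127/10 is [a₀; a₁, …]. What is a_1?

1

127 = 12·10 + 7   →  a_0 = 12
10 = 1·7 + 3   →  a_1 = 1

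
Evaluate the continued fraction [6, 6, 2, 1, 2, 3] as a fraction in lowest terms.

Fold from the inside: start with 3/1.
  2 + 1/3 = 7/3
  1 + 3/7 = 10/7
  2 + 7/10 = 27/10
  6 + 10/27 = 172/27
  6 + 27/172 = 1059/172

1059/172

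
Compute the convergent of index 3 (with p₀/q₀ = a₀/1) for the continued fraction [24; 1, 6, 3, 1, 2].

547/22

Using pₖ = aₖpₖ₋₁ + pₖ₋₂, qₖ = aₖqₖ₋₁ + qₖ₋₂ (with p₋₁=1, p₋₂=0, q₋₁=0, q₋₂=1):
  k=0: a=24, p=24, q=1
  k=1: a=1, p=25, q=1
  k=2: a=6, p=174, q=7
  k=3: a=3, p=547, q=22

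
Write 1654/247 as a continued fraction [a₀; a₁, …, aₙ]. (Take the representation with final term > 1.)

[6; 1, 2, 3, 2, 2, 4]

1654 = 6·247 + 172
247 = 1·172 + 75
172 = 2·75 + 22
75 = 3·22 + 9
22 = 2·9 + 4
9 = 2·4 + 1
4 = 4·1 + 0  (stop)
So 1654/247 = [6; 1, 2, 3, 2, 2, 4].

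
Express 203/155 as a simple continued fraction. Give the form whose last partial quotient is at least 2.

203 = 1·155 + 48
155 = 3·48 + 11
48 = 4·11 + 4
11 = 2·4 + 3
4 = 1·3 + 1
3 = 3·1 + 0  (stop)
So 203/155 = [1; 3, 4, 2, 1, 3].

[1; 3, 4, 2, 1, 3]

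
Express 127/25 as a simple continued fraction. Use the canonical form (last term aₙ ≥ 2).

[5; 12, 2]

127 = 5·25 + 2
25 = 12·2 + 1
2 = 2·1 + 0  (stop)
So 127/25 = [5; 12, 2].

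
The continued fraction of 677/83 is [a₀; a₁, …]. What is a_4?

1

677 = 8·83 + 13   →  a_0 = 8
83 = 6·13 + 5   →  a_1 = 6
13 = 2·5 + 3   →  a_2 = 2
5 = 1·3 + 2   →  a_3 = 1
3 = 1·2 + 1   →  a_4 = 1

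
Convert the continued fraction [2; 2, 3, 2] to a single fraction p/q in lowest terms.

39/16

Using pₖ = aₖpₖ₋₁ + pₖ₋₂ and qₖ = aₖqₖ₋₁ + qₖ₋₂:
  k=0: a=2, p=2, q=1
  k=1: a=2, p=5, q=2
  k=2: a=3, p=17, q=7
  k=3: a=2, p=39, q=16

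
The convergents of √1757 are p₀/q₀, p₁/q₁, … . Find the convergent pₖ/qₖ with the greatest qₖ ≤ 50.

√1757 = [41; 1, 10, 1, 82, …] (period length 4).
Convergents:
  p_0/q_0 = 41/1
  p_1/q_1 = 42/1
  p_2/q_2 = 461/11
  p_3/q_3 = 503/12
  p_4/q_4 = 41707/995
q_3 = 12 ≤ 50 < 995 = q_4, so the answer is 503/12.

503/12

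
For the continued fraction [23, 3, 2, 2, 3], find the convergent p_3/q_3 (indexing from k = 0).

Using pₖ = aₖpₖ₋₁ + pₖ₋₂, qₖ = aₖqₖ₋₁ + qₖ₋₂ (with p₋₁=1, p₋₂=0, q₋₁=0, q₋₂=1):
  k=0: a=23, p=23, q=1
  k=1: a=3, p=70, q=3
  k=2: a=2, p=163, q=7
  k=3: a=2, p=396, q=17

396/17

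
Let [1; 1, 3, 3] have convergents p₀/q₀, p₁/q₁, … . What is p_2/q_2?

7/4

Using pₖ = aₖpₖ₋₁ + pₖ₋₂, qₖ = aₖqₖ₋₁ + qₖ₋₂ (with p₋₁=1, p₋₂=0, q₋₁=0, q₋₂=1):
  k=0: a=1, p=1, q=1
  k=1: a=1, p=2, q=1
  k=2: a=3, p=7, q=4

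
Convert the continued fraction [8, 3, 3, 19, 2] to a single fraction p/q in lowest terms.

Using pₖ = aₖpₖ₋₁ + pₖ₋₂ and qₖ = aₖqₖ₋₁ + qₖ₋₂:
  k=0: a=8, p=8, q=1
  k=1: a=3, p=25, q=3
  k=2: a=3, p=83, q=10
  k=3: a=19, p=1602, q=193
  k=4: a=2, p=3287, q=396

3287/396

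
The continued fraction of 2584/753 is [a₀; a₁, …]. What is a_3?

6

2584 = 3·753 + 325   →  a_0 = 3
753 = 2·325 + 103   →  a_1 = 2
325 = 3·103 + 16   →  a_2 = 3
103 = 6·16 + 7   →  a_3 = 6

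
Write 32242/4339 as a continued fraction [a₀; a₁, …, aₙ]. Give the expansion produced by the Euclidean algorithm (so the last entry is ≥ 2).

[7; 2, 3, 9, 9, 2, 3]

32242 = 7*4339 + 1869
4339 = 2*1869 + 601
1869 = 3*601 + 66
601 = 9*66 + 7
66 = 9*7 + 3
7 = 2*3 + 1
3 = 3*1 + 0  (stop)
So 32242/4339 = [7; 2, 3, 9, 9, 2, 3].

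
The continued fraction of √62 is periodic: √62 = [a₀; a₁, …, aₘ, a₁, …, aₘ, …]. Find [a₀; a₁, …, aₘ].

a₀ = ⌊√62⌋ = 7.
With m₀=0, d₀=1 and mₖ₊₁ = dₖaₖ − mₖ, dₖ₊₁ = (n − mₖ₊₁²)/dₖ, aₖ₊₁ = ⌊(a₀+mₖ₊₁)/dₖ₊₁⌋:
  k=1: m=7, d=13, a=1
  k=2: m=6, d=2, a=6
  k=3: m=6, d=13, a=1
  k=4: m=7, d=1, a=14
d=1 and a=2a₀=14 at k=4, so the next step gives (m, d) = (7, 13) again — its k=1 value — and the period has length 4.

[7; 1, 6, 1, 14]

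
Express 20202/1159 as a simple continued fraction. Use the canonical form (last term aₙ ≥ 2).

[17; 2, 3, 10, 16]

20202 = 17×1159 + 499
1159 = 2×499 + 161
499 = 3×161 + 16
161 = 10×16 + 1
16 = 16×1 + 0  (stop)
So 20202/1159 = [17; 2, 3, 10, 16].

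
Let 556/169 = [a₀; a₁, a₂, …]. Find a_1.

556 = 3·169 + 49   →  a_0 = 3
169 = 3·49 + 22   →  a_1 = 3

3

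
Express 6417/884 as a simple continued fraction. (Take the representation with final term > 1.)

[7; 3, 1, 6, 6, 2, 2]

6417 = 7×884 + 229
884 = 3×229 + 197
229 = 1×197 + 32
197 = 6×32 + 5
32 = 6×5 + 2
5 = 2×2 + 1
2 = 2×1 + 0  (stop)
So 6417/884 = [7; 3, 1, 6, 6, 2, 2].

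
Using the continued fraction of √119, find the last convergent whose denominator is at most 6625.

28799/2640

√119 = [10; 1, 9, 1, 20, …] (period length 4).
Convergents:
  p_0/q_0 = 10/1
  p_1/q_1 = 11/1
  p_2/q_2 = 109/10
  p_3/q_3 = 120/11
  p_4/q_4 = 2509/230
  p_5/q_5 = 2629/241
  p_6/q_6 = 26170/2399
  p_7/q_7 = 28799/2640
  p_8/q_8 = 602150/55199
q_7 = 2640 ≤ 6625 < 55199 = q_8, so the answer is 28799/2640.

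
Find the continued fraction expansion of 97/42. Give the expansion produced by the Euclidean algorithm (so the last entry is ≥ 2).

[2; 3, 4, 3]

97 = 2×42 + 13
42 = 3×13 + 3
13 = 4×3 + 1
3 = 3×1 + 0  (stop)
So 97/42 = [2; 3, 4, 3].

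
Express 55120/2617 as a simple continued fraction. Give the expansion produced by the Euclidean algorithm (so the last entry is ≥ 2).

[21; 16, 18, 9]

55120 = 21·2617 + 163
2617 = 16·163 + 9
163 = 18·9 + 1
9 = 9·1 + 0  (stop)
So 55120/2617 = [21; 16, 18, 9].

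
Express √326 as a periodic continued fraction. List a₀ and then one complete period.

[18; 18, 36]

a₀ = ⌊√326⌋ = 18.
With m₀=0, d₀=1 and mₖ₊₁ = dₖaₖ − mₖ, dₖ₊₁ = (n − mₖ₊₁²)/dₖ, aₖ₊₁ = ⌊(a₀+mₖ₊₁)/dₖ₊₁⌋:
  k=1: m=18, d=2, a=18
  k=2: m=18, d=1, a=36
d=1 and a=2a₀=36 at k=2, so the next step gives (m, d) = (18, 2) again — its k=1 value — and the period has length 2.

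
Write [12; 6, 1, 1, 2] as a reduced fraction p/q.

401/33

Fold from the inside: start with 2/1.
  1 + 1/2 = 3/2
  1 + 2/3 = 5/3
  6 + 3/5 = 33/5
  12 + 5/33 = 401/33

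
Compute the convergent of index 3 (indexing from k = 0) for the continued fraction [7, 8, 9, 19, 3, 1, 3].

9937/1395

Using pₖ = aₖpₖ₋₁ + pₖ₋₂, qₖ = aₖqₖ₋₁ + qₖ₋₂ (with p₋₁=1, p₋₂=0, q₋₁=0, q₋₂=1):
  k=0: a=7, p=7, q=1
  k=1: a=8, p=57, q=8
  k=2: a=9, p=520, q=73
  k=3: a=19, p=9937, q=1395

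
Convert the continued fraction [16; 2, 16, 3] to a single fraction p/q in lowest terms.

1665/101

Fold from the inside: start with 3/1.
  16 + 1/3 = 49/3
  2 + 3/49 = 101/49
  16 + 49/101 = 1665/101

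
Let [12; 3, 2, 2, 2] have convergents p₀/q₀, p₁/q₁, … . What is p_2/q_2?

Using pₖ = aₖpₖ₋₁ + pₖ₋₂, qₖ = aₖqₖ₋₁ + qₖ₋₂ (with p₋₁=1, p₋₂=0, q₋₁=0, q₋₂=1):
  k=0: a=12, p=12, q=1
  k=1: a=3, p=37, q=3
  k=2: a=2, p=86, q=7

86/7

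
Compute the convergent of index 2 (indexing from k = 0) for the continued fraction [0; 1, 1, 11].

Using pₖ = aₖpₖ₋₁ + pₖ₋₂, qₖ = aₖqₖ₋₁ + qₖ₋₂ (with p₋₁=1, p₋₂=0, q₋₁=0, q₋₂=1):
  k=0: a=0, p=0, q=1
  k=1: a=1, p=1, q=1
  k=2: a=1, p=1, q=2

1/2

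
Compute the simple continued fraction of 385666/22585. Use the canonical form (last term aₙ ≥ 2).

[17; 13, 8, 8, 2, 12]

385666 = 17×22585 + 1721
22585 = 13×1721 + 212
1721 = 8×212 + 25
212 = 8×25 + 12
25 = 2×12 + 1
12 = 12×1 + 0  (stop)
So 385666/22585 = [17; 13, 8, 8, 2, 12].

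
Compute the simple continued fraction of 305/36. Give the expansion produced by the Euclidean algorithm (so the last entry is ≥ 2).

305 = 8·36 + 17
36 = 2·17 + 2
17 = 8·2 + 1
2 = 2·1 + 0  (stop)
So 305/36 = [8; 2, 8, 2].

[8; 2, 8, 2]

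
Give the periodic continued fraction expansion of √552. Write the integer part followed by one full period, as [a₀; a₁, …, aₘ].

a₀ = ⌊√552⌋ = 23.
With m₀=0, d₀=1 and mₖ₊₁ = dₖaₖ − mₖ, dₖ₊₁ = (n − mₖ₊₁²)/dₖ, aₖ₊₁ = ⌊(a₀+mₖ₊₁)/dₖ₊₁⌋:
  k=1: m=23, d=23, a=2
  k=2: m=23, d=1, a=46
d=1 and a=2a₀=46 at k=2, so the next step gives (m, d) = (23, 23) again — its k=1 value — and the period has length 2.

[23; 2, 46]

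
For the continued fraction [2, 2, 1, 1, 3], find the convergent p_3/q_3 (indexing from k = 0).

Using pₖ = aₖpₖ₋₁ + pₖ₋₂, qₖ = aₖqₖ₋₁ + qₖ₋₂ (with p₋₁=1, p₋₂=0, q₋₁=0, q₋₂=1):
  k=0: a=2, p=2, q=1
  k=1: a=2, p=5, q=2
  k=2: a=1, p=7, q=3
  k=3: a=1, p=12, q=5

12/5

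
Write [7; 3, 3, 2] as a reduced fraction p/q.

168/23

Fold from the inside: start with 2/1.
  3 + 1/2 = 7/2
  3 + 2/7 = 23/7
  7 + 7/23 = 168/23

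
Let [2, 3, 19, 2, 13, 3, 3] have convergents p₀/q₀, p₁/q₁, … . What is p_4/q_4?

3736/1605

Using pₖ = aₖpₖ₋₁ + pₖ₋₂, qₖ = aₖqₖ₋₁ + qₖ₋₂ (with p₋₁=1, p₋₂=0, q₋₁=0, q₋₂=1):
  k=0: a=2, p=2, q=1
  k=1: a=3, p=7, q=3
  k=2: a=19, p=135, q=58
  k=3: a=2, p=277, q=119
  k=4: a=13, p=3736, q=1605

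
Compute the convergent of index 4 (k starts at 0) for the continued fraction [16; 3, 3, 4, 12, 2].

8575/526

Using pₖ = aₖpₖ₋₁ + pₖ₋₂, qₖ = aₖqₖ₋₁ + qₖ₋₂ (with p₋₁=1, p₋₂=0, q₋₁=0, q₋₂=1):
  k=0: a=16, p=16, q=1
  k=1: a=3, p=49, q=3
  k=2: a=3, p=163, q=10
  k=3: a=4, p=701, q=43
  k=4: a=12, p=8575, q=526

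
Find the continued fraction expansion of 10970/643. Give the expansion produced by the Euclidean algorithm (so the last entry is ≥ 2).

[17; 16, 2, 19]

10970 = 17·643 + 39
643 = 16·39 + 19
39 = 2·19 + 1
19 = 19·1 + 0  (stop)
So 10970/643 = [17; 16, 2, 19].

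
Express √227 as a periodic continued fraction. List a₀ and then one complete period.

[15; 15, 30]

a₀ = ⌊√227⌋ = 15.
With m₀=0, d₀=1 and mₖ₊₁ = dₖaₖ − mₖ, dₖ₊₁ = (n − mₖ₊₁²)/dₖ, aₖ₊₁ = ⌊(a₀+mₖ₊₁)/dₖ₊₁⌋:
  k=1: m=15, d=2, a=15
  k=2: m=15, d=1, a=30
d=1 and a=2a₀=30 at k=2, so the next step gives (m, d) = (15, 2) again — its k=1 value — and the period has length 2.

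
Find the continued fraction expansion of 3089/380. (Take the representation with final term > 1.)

[8; 7, 1, 3, 12]

3089 = 8×380 + 49
380 = 7×49 + 37
49 = 1×37 + 12
37 = 3×12 + 1
12 = 12×1 + 0  (stop)
So 3089/380 = [8; 7, 1, 3, 12].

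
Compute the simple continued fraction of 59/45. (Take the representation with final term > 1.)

[1; 3, 4, 1, 2]

59 = 1×45 + 14
45 = 3×14 + 3
14 = 4×3 + 2
3 = 1×2 + 1
2 = 2×1 + 0  (stop)
So 59/45 = [1; 3, 4, 1, 2].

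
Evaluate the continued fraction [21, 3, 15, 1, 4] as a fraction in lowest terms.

Fold from the inside: start with 4/1.
  1 + 1/4 = 5/4
  15 + 4/5 = 79/5
  3 + 5/79 = 242/79
  21 + 79/242 = 5161/242

5161/242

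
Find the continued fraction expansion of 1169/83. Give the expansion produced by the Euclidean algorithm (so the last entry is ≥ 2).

[14; 11, 1, 6]

1169 = 14*83 + 7
83 = 11*7 + 6
7 = 1*6 + 1
6 = 6*1 + 0  (stop)
So 1169/83 = [14; 11, 1, 6].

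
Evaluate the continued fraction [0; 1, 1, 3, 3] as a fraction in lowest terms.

Using pₖ = aₖpₖ₋₁ + pₖ₋₂ and qₖ = aₖqₖ₋₁ + qₖ₋₂:
  k=0: a=0, p=0, q=1
  k=1: a=1, p=1, q=1
  k=2: a=1, p=1, q=2
  k=3: a=3, p=4, q=7
  k=4: a=3, p=13, q=23

13/23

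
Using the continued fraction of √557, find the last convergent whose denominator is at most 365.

√557 = [23; 1, 1, 1, 1, 46, …] (period length 5).
Convergents:
  p_0/q_0 = 23/1
  p_1/q_1 = 24/1
  p_2/q_2 = 47/2
  p_3/q_3 = 71/3
  p_4/q_4 = 118/5
  p_5/q_5 = 5499/233
  p_6/q_6 = 5617/238
  p_7/q_7 = 11116/471
q_6 = 238 ≤ 365 < 471 = q_7, so the answer is 5617/238.

5617/238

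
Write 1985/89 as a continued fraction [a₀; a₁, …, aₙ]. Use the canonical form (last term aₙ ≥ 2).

[22; 3, 3, 2, 1, 2]

1985 = 22*89 + 27
89 = 3*27 + 8
27 = 3*8 + 3
8 = 2*3 + 2
3 = 1*2 + 1
2 = 2*1 + 0  (stop)
So 1985/89 = [22; 3, 3, 2, 1, 2].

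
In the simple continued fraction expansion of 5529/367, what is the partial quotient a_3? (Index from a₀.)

2

5529 = 15·367 + 24   →  a_0 = 15
367 = 15·24 + 7   →  a_1 = 15
24 = 3·7 + 3   →  a_2 = 3
7 = 2·3 + 1   →  a_3 = 2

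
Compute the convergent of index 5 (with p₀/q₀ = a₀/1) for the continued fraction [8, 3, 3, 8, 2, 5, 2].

Using pₖ = aₖpₖ₋₁ + pₖ₋₂, qₖ = aₖqₖ₋₁ + qₖ₋₂ (with p₋₁=1, p₋₂=0, q₋₁=0, q₋₂=1):
  k=0: a=8, p=8, q=1
  k=1: a=3, p=25, q=3
  k=2: a=3, p=83, q=10
  k=3: a=8, p=689, q=83
  k=4: a=2, p=1461, q=176
  k=5: a=5, p=7994, q=963

7994/963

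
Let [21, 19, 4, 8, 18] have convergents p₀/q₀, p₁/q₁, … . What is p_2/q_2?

Using pₖ = aₖpₖ₋₁ + pₖ₋₂, qₖ = aₖqₖ₋₁ + qₖ₋₂ (with p₋₁=1, p₋₂=0, q₋₁=0, q₋₂=1):
  k=0: a=21, p=21, q=1
  k=1: a=19, p=400, q=19
  k=2: a=4, p=1621, q=77

1621/77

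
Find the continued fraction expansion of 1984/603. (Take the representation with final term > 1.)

1984 = 3*603 + 175
603 = 3*175 + 78
175 = 2*78 + 19
78 = 4*19 + 2
19 = 9*2 + 1
2 = 2*1 + 0  (stop)
So 1984/603 = [3; 3, 2, 4, 9, 2].

[3; 3, 2, 4, 9, 2]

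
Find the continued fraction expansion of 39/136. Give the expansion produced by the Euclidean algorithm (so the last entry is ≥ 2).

39 = 0×136 + 39
136 = 3×39 + 19
39 = 2×19 + 1
19 = 19×1 + 0  (stop)
So 39/136 = [0; 3, 2, 19].

[0; 3, 2, 19]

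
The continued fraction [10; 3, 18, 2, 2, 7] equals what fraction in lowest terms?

21481/2080

Using pₖ = aₖpₖ₋₁ + pₖ₋₂ and qₖ = aₖqₖ₋₁ + qₖ₋₂:
  k=0: a=10, p=10, q=1
  k=1: a=3, p=31, q=3
  k=2: a=18, p=568, q=55
  k=3: a=2, p=1167, q=113
  k=4: a=2, p=2902, q=281
  k=5: a=7, p=21481, q=2080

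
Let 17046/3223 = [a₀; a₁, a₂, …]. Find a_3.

17046 = 5·3223 + 931   →  a_0 = 5
3223 = 3·931 + 430   →  a_1 = 3
931 = 2·430 + 71   →  a_2 = 2
430 = 6·71 + 4   →  a_3 = 6

6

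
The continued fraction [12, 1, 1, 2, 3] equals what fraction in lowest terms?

214/17

Using pₖ = aₖpₖ₋₁ + pₖ₋₂ and qₖ = aₖqₖ₋₁ + qₖ₋₂:
  k=0: a=12, p=12, q=1
  k=1: a=1, p=13, q=1
  k=2: a=1, p=25, q=2
  k=3: a=2, p=63, q=5
  k=4: a=3, p=214, q=17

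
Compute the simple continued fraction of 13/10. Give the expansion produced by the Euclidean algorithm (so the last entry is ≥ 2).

[1; 3, 3]

13 = 1×10 + 3
10 = 3×3 + 1
3 = 3×1 + 0  (stop)
So 13/10 = [1; 3, 3].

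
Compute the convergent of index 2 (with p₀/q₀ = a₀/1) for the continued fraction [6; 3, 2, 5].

Using pₖ = aₖpₖ₋₁ + pₖ₋₂, qₖ = aₖqₖ₋₁ + qₖ₋₂ (with p₋₁=1, p₋₂=0, q₋₁=0, q₋₂=1):
  k=0: a=6, p=6, q=1
  k=1: a=3, p=19, q=3
  k=2: a=2, p=44, q=7

44/7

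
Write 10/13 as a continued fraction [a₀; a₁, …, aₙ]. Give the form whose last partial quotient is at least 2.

[0; 1, 3, 3]

10 = 0*13 + 10
13 = 1*10 + 3
10 = 3*3 + 1
3 = 3*1 + 0  (stop)
So 10/13 = [0; 1, 3, 3].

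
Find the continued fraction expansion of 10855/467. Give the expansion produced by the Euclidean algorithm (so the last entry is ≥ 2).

[23; 4, 10, 2, 1, 3]

10855 = 23·467 + 114
467 = 4·114 + 11
114 = 10·11 + 4
11 = 2·4 + 3
4 = 1·3 + 1
3 = 3·1 + 0  (stop)
So 10855/467 = [23; 4, 10, 2, 1, 3].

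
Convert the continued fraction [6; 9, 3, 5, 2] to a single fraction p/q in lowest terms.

Fold from the inside: start with 2/1.
  5 + 1/2 = 11/2
  3 + 2/11 = 35/11
  9 + 11/35 = 326/35
  6 + 35/326 = 1991/326

1991/326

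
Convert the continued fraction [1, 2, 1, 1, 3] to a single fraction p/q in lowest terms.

25/18

Using pₖ = aₖpₖ₋₁ + pₖ₋₂ and qₖ = aₖqₖ₋₁ + qₖ₋₂:
  k=0: a=1, p=1, q=1
  k=1: a=2, p=3, q=2
  k=2: a=1, p=4, q=3
  k=3: a=1, p=7, q=5
  k=4: a=3, p=25, q=18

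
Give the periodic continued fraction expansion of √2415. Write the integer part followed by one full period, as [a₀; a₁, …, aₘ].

a₀ = ⌊√2415⌋ = 49.
With m₀=0, d₀=1 and mₖ₊₁ = dₖaₖ − mₖ, dₖ₊₁ = (n − mₖ₊₁²)/dₖ, aₖ₊₁ = ⌊(a₀+mₖ₊₁)/dₖ₊₁⌋:
  k=1: m=49, d=14, a=7
  k=2: m=49, d=1, a=98
d=1 and a=2a₀=98 at k=2, so the next step gives (m, d) = (49, 14) again — its k=1 value — and the period has length 2.

[49; 7, 98]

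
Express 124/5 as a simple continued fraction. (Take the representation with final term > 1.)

124 = 24·5 + 4
5 = 1·4 + 1
4 = 4·1 + 0  (stop)
So 124/5 = [24; 1, 4].

[24; 1, 4]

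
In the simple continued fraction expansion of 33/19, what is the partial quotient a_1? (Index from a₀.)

33 = 1·19 + 14   →  a_0 = 1
19 = 1·14 + 5   →  a_1 = 1

1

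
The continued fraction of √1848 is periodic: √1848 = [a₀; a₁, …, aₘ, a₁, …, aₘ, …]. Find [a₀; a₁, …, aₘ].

[42; 1, 84]

a₀ = ⌊√1848⌋ = 42.
With m₀=0, d₀=1 and mₖ₊₁ = dₖaₖ − mₖ, dₖ₊₁ = (n − mₖ₊₁²)/dₖ, aₖ₊₁ = ⌊(a₀+mₖ₊₁)/dₖ₊₁⌋:
  k=1: m=42, d=84, a=1
  k=2: m=42, d=1, a=84
d=1 and a=2a₀=84 at k=2, so the next step gives (m, d) = (42, 84) again — its k=1 value — and the period has length 2.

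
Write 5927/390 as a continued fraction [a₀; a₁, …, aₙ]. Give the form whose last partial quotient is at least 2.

[15; 5, 15, 2, 2]

5927 = 15×390 + 77
390 = 5×77 + 5
77 = 15×5 + 2
5 = 2×2 + 1
2 = 2×1 + 0  (stop)
So 5927/390 = [15; 5, 15, 2, 2].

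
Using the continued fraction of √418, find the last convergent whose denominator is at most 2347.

33857/1656

√418 = [20; 2, 4, 20, 4, 2, 40, …] (period length 6).
Convergents:
  p_0/q_0 = 20/1
  p_1/q_1 = 41/2
  p_2/q_2 = 184/9
  p_3/q_3 = 3721/182
  p_4/q_4 = 15068/737
  p_5/q_5 = 33857/1656
  p_6/q_6 = 1369348/66977
q_5 = 1656 ≤ 2347 < 66977 = q_6, so the answer is 33857/1656.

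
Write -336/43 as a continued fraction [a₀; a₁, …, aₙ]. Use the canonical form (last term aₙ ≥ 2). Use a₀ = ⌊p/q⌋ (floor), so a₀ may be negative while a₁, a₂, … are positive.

-336 = -8·43 + 8
43 = 5·8 + 3
8 = 2·3 + 2
3 = 1·2 + 1
2 = 2·1 + 0  (stop)
So -336/43 = [-8; 5, 2, 1, 2].

[-8; 5, 2, 1, 2]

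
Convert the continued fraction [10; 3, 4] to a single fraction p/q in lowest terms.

Using pₖ = aₖpₖ₋₁ + pₖ₋₂ and qₖ = aₖqₖ₋₁ + qₖ₋₂:
  k=0: a=10, p=10, q=1
  k=1: a=3, p=31, q=3
  k=2: a=4, p=134, q=13

134/13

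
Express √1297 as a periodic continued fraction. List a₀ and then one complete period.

a₀ = ⌊√1297⌋ = 36.
With m₀=0, d₀=1 and mₖ₊₁ = dₖaₖ − mₖ, dₖ₊₁ = (n − mₖ₊₁²)/dₖ, aₖ₊₁ = ⌊(a₀+mₖ₊₁)/dₖ₊₁⌋:
  k=1: m=36, d=1, a=72
d=1 and a=2a₀=72 at k=1, so the next step gives (m, d) = (36, 1) again — its k=1 value — and the period has length 1.

[36; 72]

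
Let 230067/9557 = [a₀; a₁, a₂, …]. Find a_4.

19

230067 = 24·9557 + 699   →  a_0 = 24
9557 = 13·699 + 470   →  a_1 = 13
699 = 1·470 + 229   →  a_2 = 1
470 = 2·229 + 12   →  a_3 = 2
229 = 19·12 + 1   →  a_4 = 19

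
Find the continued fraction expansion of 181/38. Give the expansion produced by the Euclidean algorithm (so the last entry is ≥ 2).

181 = 4*38 + 29
38 = 1*29 + 9
29 = 3*9 + 2
9 = 4*2 + 1
2 = 2*1 + 0  (stop)
So 181/38 = [4; 1, 3, 4, 2].

[4; 1, 3, 4, 2]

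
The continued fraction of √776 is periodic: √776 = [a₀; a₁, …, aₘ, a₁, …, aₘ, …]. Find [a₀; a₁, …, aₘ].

a₀ = ⌊√776⌋ = 27.
With m₀=0, d₀=1 and mₖ₊₁ = dₖaₖ − mₖ, dₖ₊₁ = (n − mₖ₊₁²)/dₖ, aₖ₊₁ = ⌊(a₀+mₖ₊₁)/dₖ₊₁⌋:
  k=1: m=27, d=47, a=1
  k=2: m=20, d=8, a=5
  k=3: m=20, d=47, a=1
  k=4: m=27, d=1, a=54
d=1 and a=2a₀=54 at k=4, so the next step gives (m, d) = (27, 47) again — its k=1 value — and the period has length 4.

[27; 1, 5, 1, 54]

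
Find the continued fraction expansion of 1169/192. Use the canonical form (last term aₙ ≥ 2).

[6; 11, 3, 2, 2]

1169 = 6*192 + 17
192 = 11*17 + 5
17 = 3*5 + 2
5 = 2*2 + 1
2 = 2*1 + 0  (stop)
So 1169/192 = [6; 11, 3, 2, 2].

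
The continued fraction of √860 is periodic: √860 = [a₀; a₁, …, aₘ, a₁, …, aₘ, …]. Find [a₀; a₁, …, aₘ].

a₀ = ⌊√860⌋ = 29.
With m₀=0, d₀=1 and mₖ₊₁ = dₖaₖ − mₖ, dₖ₊₁ = (n − mₖ₊₁²)/dₖ, aₖ₊₁ = ⌊(a₀+mₖ₊₁)/dₖ₊₁⌋:
  k=1: m=29, d=19, a=3
  k=2: m=28, d=4, a=14
  k=3: m=28, d=19, a=3
  k=4: m=29, d=1, a=58
d=1 and a=2a₀=58 at k=4, so the next step gives (m, d) = (29, 19) again — its k=1 value — and the period has length 4.

[29; 3, 14, 3, 58]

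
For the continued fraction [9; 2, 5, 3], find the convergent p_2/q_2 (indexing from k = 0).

Using pₖ = aₖpₖ₋₁ + pₖ₋₂, qₖ = aₖqₖ₋₁ + qₖ₋₂ (with p₋₁=1, p₋₂=0, q₋₁=0, q₋₂=1):
  k=0: a=9, p=9, q=1
  k=1: a=2, p=19, q=2
  k=2: a=5, p=104, q=11

104/11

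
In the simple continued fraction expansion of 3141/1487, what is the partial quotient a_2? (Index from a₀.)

1

3141 = 2·1487 + 167   →  a_0 = 2
1487 = 8·167 + 151   →  a_1 = 8
167 = 1·151 + 16   →  a_2 = 1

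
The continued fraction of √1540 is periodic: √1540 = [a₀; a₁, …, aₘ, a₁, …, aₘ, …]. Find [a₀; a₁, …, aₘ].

a₀ = ⌊√1540⌋ = 39.
With m₀=0, d₀=1 and mₖ₊₁ = dₖaₖ − mₖ, dₖ₊₁ = (n − mₖ₊₁²)/dₖ, aₖ₊₁ = ⌊(a₀+mₖ₊₁)/dₖ₊₁⌋:
  k=1: m=39, d=19, a=4
  k=2: m=37, d=9, a=8
  k=3: m=35, d=35, a=2
  k=4: m=35, d=9, a=8
  k=5: m=37, d=19, a=4
  k=6: m=39, d=1, a=78
d=1 and a=2a₀=78 at k=6, so the next step gives (m, d) = (39, 19) again — its k=1 value — and the period has length 6.

[39; 4, 8, 2, 8, 4, 78]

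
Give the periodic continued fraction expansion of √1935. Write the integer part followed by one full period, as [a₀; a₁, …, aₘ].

[43; 1, 86]

a₀ = ⌊√1935⌋ = 43.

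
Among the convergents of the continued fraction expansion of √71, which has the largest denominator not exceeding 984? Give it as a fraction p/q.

√71 = [8; 2, 2, 1, 7, 1, 2, 2, 16, …] (period length 8).
Convergents:
  p_0/q_0 = 8/1
  p_1/q_1 = 17/2
  p_2/q_2 = 42/5
  p_3/q_3 = 59/7
  p_4/q_4 = 455/54
  p_5/q_5 = 514/61
  p_6/q_6 = 1483/176
  p_7/q_7 = 3480/413
  p_8/q_8 = 57163/6784
q_7 = 413 ≤ 984 < 6784 = q_8, so the answer is 3480/413.

3480/413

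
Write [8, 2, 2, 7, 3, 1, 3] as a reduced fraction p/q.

4833/575

Fold from the inside: start with 3/1.
  1 + 1/3 = 4/3
  3 + 3/4 = 15/4
  7 + 4/15 = 109/15
  2 + 15/109 = 233/109
  2 + 109/233 = 575/233
  8 + 233/575 = 4833/575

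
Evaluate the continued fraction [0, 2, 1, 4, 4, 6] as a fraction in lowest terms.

131/368

Using pₖ = aₖpₖ₋₁ + pₖ₋₂ and qₖ = aₖqₖ₋₁ + qₖ₋₂:
  k=0: a=0, p=0, q=1
  k=1: a=2, p=1, q=2
  k=2: a=1, p=1, q=3
  k=3: a=4, p=5, q=14
  k=4: a=4, p=21, q=59
  k=5: a=6, p=131, q=368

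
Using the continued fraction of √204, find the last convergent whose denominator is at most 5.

57/4

√204 = [14; 3, 1, 1, 6, 1, 1, 3, 28, …] (period length 8).
Convergents:
  p_0/q_0 = 14/1
  p_1/q_1 = 43/3
  p_2/q_2 = 57/4
  p_3/q_3 = 100/7
q_2 = 4 ≤ 5 < 7 = q_3, so the answer is 57/4.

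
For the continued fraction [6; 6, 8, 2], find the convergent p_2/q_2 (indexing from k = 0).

302/49

Using pₖ = aₖpₖ₋₁ + pₖ₋₂, qₖ = aₖqₖ₋₁ + qₖ₋₂ (with p₋₁=1, p₋₂=0, q₋₁=0, q₋₂=1):
  k=0: a=6, p=6, q=1
  k=1: a=6, p=37, q=6
  k=2: a=8, p=302, q=49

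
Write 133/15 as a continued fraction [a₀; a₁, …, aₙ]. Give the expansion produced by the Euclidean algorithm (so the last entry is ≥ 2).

133 = 8×15 + 13
15 = 1×13 + 2
13 = 6×2 + 1
2 = 2×1 + 0  (stop)
So 133/15 = [8; 1, 6, 2].

[8; 1, 6, 2]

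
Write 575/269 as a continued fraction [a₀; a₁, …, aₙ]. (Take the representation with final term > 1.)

[2; 7, 3, 1, 2, 3]

575 = 2·269 + 37
269 = 7·37 + 10
37 = 3·10 + 7
10 = 1·7 + 3
7 = 2·3 + 1
3 = 3·1 + 0  (stop)
So 575/269 = [2; 7, 3, 1, 2, 3].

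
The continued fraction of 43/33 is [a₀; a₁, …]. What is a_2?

43 = 1·33 + 10   →  a_0 = 1
33 = 3·10 + 3   →  a_1 = 3
10 = 3·3 + 1   →  a_2 = 3

3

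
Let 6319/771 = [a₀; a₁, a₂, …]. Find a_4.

3

6319 = 8·771 + 151   →  a_0 = 8
771 = 5·151 + 16   →  a_1 = 5
151 = 9·16 + 7   →  a_2 = 9
16 = 2·7 + 2   →  a_3 = 2
7 = 3·2 + 1   →  a_4 = 3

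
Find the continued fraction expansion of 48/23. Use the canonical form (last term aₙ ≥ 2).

[2; 11, 2]

48 = 2·23 + 2
23 = 11·2 + 1
2 = 2·1 + 0  (stop)
So 48/23 = [2; 11, 2].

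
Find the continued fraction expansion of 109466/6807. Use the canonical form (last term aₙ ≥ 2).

[16; 12, 3, 2, 15, 2, 2]

109466 = 16*6807 + 554
6807 = 12*554 + 159
554 = 3*159 + 77
159 = 2*77 + 5
77 = 15*5 + 2
5 = 2*2 + 1
2 = 2*1 + 0  (stop)
So 109466/6807 = [16; 12, 3, 2, 15, 2, 2].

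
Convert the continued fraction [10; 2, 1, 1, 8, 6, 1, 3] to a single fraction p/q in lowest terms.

Using pₖ = aₖpₖ₋₁ + pₖ₋₂ and qₖ = aₖqₖ₋₁ + qₖ₋₂:
  k=0: a=10, p=10, q=1
  k=1: a=2, p=21, q=2
  k=2: a=1, p=31, q=3
  k=3: a=1, p=52, q=5
  k=4: a=8, p=447, q=43
  k=5: a=6, p=2734, q=263
  k=6: a=1, p=3181, q=306
  k=7: a=3, p=12277, q=1181

12277/1181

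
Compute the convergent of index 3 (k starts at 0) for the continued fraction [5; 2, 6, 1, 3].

Using pₖ = aₖpₖ₋₁ + pₖ₋₂, qₖ = aₖqₖ₋₁ + qₖ₋₂ (with p₋₁=1, p₋₂=0, q₋₁=0, q₋₂=1):
  k=0: a=5, p=5, q=1
  k=1: a=2, p=11, q=2
  k=2: a=6, p=71, q=13
  k=3: a=1, p=82, q=15

82/15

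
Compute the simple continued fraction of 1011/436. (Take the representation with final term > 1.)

[2; 3, 7, 3, 6]

1011 = 2×436 + 139
436 = 3×139 + 19
139 = 7×19 + 6
19 = 3×6 + 1
6 = 6×1 + 0  (stop)
So 1011/436 = [2; 3, 7, 3, 6].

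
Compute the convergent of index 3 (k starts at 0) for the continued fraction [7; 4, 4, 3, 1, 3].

398/55

Using pₖ = aₖpₖ₋₁ + pₖ₋₂, qₖ = aₖqₖ₋₁ + qₖ₋₂ (with p₋₁=1, p₋₂=0, q₋₁=0, q₋₂=1):
  k=0: a=7, p=7, q=1
  k=1: a=4, p=29, q=4
  k=2: a=4, p=123, q=17
  k=3: a=3, p=398, q=55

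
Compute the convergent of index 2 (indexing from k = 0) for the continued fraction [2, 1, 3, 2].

11/4

Using pₖ = aₖpₖ₋₁ + pₖ₋₂, qₖ = aₖqₖ₋₁ + qₖ₋₂ (with p₋₁=1, p₋₂=0, q₋₁=0, q₋₂=1):
  k=0: a=2, p=2, q=1
  k=1: a=1, p=3, q=1
  k=2: a=3, p=11, q=4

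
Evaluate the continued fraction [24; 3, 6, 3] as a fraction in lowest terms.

1459/60

Using pₖ = aₖpₖ₋₁ + pₖ₋₂ and qₖ = aₖqₖ₋₁ + qₖ₋₂:
  k=0: a=24, p=24, q=1
  k=1: a=3, p=73, q=3
  k=2: a=6, p=462, q=19
  k=3: a=3, p=1459, q=60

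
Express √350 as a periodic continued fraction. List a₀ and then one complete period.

[18; 1, 2, 2, 2, 1, 36]

a₀ = ⌊√350⌋ = 18.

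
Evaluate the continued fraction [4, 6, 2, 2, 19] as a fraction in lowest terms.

2581/621

Fold from the inside: start with 19/1.
  2 + 1/19 = 39/19
  2 + 19/39 = 97/39
  6 + 39/97 = 621/97
  4 + 97/621 = 2581/621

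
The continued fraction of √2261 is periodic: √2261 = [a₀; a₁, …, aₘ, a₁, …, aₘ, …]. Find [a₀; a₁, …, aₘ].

a₀ = ⌊√2261⌋ = 47.
With m₀=0, d₀=1 and mₖ₊₁ = dₖaₖ − mₖ, dₖ₊₁ = (n − mₖ₊₁²)/dₖ, aₖ₊₁ = ⌊(a₀+mₖ₊₁)/dₖ₊₁⌋:
  k=1: m=47, d=52, a=1
  k=2: m=5, d=43, a=1
  k=3: m=38, d=19, a=4
  k=4: m=38, d=43, a=1
  k=5: m=5, d=52, a=1
  k=6: m=47, d=1, a=94
d=1 and a=2a₀=94 at k=6, so the next step gives (m, d) = (47, 52) again — its k=1 value — and the period has length 6.

[47; 1, 1, 4, 1, 1, 94]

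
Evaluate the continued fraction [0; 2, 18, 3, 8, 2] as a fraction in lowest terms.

971/1995

Fold from the inside: start with 2/1.
  8 + 1/2 = 17/2
  3 + 2/17 = 53/17
  18 + 17/53 = 971/53
  2 + 53/971 = 1995/971
  0 + 971/1995 = 971/1995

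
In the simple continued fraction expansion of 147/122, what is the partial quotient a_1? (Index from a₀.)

4

147 = 1·122 + 25   →  a_0 = 1
122 = 4·25 + 22   →  a_1 = 4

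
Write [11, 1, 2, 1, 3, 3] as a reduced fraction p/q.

Fold from the inside: start with 3/1.
  3 + 1/3 = 10/3
  1 + 3/10 = 13/10
  2 + 10/13 = 36/13
  1 + 13/36 = 49/36
  11 + 36/49 = 575/49

575/49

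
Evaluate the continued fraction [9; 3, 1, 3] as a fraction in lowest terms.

Using pₖ = aₖpₖ₋₁ + pₖ₋₂ and qₖ = aₖqₖ₋₁ + qₖ₋₂:
  k=0: a=9, p=9, q=1
  k=1: a=3, p=28, q=3
  k=2: a=1, p=37, q=4
  k=3: a=3, p=139, q=15

139/15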